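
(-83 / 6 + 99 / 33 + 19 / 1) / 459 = 49 / 2754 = 0.02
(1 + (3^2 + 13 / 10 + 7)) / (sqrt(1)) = 18.30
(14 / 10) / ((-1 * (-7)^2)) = -1 / 35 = -0.03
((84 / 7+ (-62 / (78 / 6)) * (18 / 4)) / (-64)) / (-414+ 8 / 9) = -1107 / 3093376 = -0.00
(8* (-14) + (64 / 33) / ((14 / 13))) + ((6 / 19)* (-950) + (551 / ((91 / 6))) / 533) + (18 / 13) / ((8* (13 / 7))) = -375032033 / 914628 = -410.04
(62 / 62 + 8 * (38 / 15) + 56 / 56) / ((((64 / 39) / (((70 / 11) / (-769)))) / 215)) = -3267355 / 135344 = -24.14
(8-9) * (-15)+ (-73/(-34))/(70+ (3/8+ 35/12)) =449421/29903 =15.03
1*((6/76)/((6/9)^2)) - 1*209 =-31741/152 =-208.82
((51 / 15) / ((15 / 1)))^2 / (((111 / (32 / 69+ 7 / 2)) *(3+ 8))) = 158083 / 947801250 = 0.00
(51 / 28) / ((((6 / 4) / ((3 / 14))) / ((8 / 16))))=51 / 392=0.13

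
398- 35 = 363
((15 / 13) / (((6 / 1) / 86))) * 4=860 / 13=66.15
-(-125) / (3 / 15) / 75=25 / 3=8.33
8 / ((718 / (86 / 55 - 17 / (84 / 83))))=-70381 / 414645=-0.17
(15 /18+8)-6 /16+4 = 299 /24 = 12.46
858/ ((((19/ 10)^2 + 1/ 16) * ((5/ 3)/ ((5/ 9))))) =77.88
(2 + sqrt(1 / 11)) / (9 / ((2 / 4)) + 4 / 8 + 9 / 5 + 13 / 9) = 90*sqrt(11) / 21527 + 180 / 1957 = 0.11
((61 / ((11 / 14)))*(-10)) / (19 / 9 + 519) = -1098 / 737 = -1.49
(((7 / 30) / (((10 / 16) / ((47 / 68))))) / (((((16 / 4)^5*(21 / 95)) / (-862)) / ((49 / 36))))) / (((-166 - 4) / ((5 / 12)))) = 18859267 / 5752995840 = 0.00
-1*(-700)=700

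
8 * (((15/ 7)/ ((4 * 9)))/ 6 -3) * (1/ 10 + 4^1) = -61787/ 630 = -98.07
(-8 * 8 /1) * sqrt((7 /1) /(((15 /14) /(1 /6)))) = -448 * sqrt(5) /15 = -66.78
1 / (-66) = -1 / 66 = -0.02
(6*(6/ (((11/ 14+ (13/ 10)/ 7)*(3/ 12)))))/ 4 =630/ 17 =37.06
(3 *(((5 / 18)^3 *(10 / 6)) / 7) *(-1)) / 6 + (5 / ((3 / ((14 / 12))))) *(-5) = -2382025 / 244944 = -9.72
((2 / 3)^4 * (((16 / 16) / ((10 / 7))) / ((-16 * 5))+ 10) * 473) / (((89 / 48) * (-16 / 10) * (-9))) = 3780689 / 108135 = 34.96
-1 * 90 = -90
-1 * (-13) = 13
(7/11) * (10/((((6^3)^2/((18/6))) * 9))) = 35/769824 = 0.00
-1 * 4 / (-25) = 0.16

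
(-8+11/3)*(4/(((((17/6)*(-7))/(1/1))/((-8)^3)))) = -447.46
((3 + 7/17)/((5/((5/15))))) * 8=464/255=1.82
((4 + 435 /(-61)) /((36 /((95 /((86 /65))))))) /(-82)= 0.08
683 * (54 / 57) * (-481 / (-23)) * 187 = 1105808418 / 437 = 2530454.05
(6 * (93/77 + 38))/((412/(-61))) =-552477/15862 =-34.83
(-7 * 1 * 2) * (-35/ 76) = 245/ 38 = 6.45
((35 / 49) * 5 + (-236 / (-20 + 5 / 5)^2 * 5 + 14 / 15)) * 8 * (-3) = -374824 / 12635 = -29.67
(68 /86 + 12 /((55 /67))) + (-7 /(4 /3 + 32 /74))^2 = 57709693 /1854160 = 31.12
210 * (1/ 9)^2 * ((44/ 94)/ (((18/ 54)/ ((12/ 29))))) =6160/ 4089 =1.51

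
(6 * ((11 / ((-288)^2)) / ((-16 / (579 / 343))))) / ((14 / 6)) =-2123 / 59006976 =-0.00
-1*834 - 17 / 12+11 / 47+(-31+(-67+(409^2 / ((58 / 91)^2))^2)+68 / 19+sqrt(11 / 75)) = sqrt(33) / 15+5140809521010226727267 / 30316892784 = 169569142776.23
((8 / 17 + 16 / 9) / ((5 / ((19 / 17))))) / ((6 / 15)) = 3268 / 2601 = 1.26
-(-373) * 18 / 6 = 1119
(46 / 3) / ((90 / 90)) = 46 / 3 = 15.33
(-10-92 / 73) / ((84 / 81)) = -11097 / 1022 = -10.86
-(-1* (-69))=-69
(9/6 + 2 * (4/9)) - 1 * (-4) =6.39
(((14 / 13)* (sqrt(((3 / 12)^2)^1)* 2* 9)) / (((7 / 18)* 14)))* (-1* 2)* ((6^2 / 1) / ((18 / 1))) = -324 / 91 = -3.56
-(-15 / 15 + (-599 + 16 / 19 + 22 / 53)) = 602934 / 1007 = 598.74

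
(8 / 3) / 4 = 0.67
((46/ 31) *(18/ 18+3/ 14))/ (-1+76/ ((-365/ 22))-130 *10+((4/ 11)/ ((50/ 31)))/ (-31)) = -7849325/ 5687500777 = -0.00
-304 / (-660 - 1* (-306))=152 / 177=0.86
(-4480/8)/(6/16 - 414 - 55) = 4480/3749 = 1.19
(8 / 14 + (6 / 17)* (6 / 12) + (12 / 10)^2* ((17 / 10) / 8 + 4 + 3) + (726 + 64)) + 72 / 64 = 95468809 / 119000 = 802.26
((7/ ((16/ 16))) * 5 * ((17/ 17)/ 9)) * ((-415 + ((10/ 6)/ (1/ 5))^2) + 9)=-106015/ 81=-1308.83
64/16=4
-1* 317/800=-317/800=-0.40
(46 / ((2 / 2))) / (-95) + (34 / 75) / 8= -2437 / 5700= -0.43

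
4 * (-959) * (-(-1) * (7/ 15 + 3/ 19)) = -682808/ 285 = -2395.82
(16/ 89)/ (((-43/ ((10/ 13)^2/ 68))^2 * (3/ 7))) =70000/ 4074923167107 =0.00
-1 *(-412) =412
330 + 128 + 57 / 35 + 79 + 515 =36877 / 35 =1053.63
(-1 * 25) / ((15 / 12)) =-20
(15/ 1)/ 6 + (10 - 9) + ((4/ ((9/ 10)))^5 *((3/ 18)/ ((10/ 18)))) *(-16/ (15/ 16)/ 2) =-523874657/ 118098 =-4435.93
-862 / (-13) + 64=1694 / 13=130.31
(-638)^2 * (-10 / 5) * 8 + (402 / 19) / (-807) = -33286430278 / 5111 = -6512704.03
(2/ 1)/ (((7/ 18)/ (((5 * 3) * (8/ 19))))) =4320/ 133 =32.48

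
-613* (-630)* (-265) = -102340350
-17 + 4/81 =-1373/81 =-16.95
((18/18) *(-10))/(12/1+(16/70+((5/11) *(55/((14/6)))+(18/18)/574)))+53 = 3461403/65851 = 52.56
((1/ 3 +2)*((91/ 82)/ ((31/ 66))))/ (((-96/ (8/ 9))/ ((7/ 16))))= -49049/ 2196288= -0.02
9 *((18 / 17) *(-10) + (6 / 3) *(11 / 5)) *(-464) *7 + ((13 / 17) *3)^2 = 261400149 / 1445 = 180899.76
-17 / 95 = -0.18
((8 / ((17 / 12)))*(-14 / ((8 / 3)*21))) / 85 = -24 / 1445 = -0.02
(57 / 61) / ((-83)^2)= 57 / 420229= 0.00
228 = 228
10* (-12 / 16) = -15 / 2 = -7.50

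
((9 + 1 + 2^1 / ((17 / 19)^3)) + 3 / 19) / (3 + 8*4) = 172693 / 466735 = 0.37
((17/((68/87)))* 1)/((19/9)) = 783/76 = 10.30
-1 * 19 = -19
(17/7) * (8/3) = 136/21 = 6.48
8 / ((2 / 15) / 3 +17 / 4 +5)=1440 / 1673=0.86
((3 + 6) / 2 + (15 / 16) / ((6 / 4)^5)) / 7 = 107 / 162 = 0.66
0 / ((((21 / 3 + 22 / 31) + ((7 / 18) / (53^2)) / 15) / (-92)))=0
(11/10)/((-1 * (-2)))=11/20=0.55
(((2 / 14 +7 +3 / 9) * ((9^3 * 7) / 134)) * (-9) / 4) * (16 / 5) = -2049.90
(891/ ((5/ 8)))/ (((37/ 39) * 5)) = 277992/ 925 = 300.53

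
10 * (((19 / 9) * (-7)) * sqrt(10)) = -1330 * sqrt(10) / 9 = -467.31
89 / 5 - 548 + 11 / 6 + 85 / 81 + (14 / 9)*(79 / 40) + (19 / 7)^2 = -41029753 / 79380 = -516.88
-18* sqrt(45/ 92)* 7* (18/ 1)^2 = -61236* sqrt(115)/ 23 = -28551.43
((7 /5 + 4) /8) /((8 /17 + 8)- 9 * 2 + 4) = -459 /3760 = -0.12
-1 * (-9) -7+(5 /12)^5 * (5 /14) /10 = 13937717 /6967296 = 2.00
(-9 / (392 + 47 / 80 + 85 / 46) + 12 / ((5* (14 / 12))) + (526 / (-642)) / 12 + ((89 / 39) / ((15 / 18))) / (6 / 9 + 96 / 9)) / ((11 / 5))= 47739293351227 / 47573259057324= 1.00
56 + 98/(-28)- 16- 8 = 57/2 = 28.50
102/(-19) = -102/19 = -5.37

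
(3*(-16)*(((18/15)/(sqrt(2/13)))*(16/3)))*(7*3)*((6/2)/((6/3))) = -24192*sqrt(26)/5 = -24671.10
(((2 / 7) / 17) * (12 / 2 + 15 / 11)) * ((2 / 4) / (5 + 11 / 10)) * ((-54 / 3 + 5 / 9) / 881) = -14130 / 70346969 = -0.00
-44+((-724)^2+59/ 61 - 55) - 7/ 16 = 511499669/ 976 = 524077.53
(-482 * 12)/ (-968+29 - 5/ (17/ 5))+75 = 324357/ 3997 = 81.15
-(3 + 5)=-8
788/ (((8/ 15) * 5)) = 295.50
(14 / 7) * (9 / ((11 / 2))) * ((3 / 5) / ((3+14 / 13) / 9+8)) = 0.23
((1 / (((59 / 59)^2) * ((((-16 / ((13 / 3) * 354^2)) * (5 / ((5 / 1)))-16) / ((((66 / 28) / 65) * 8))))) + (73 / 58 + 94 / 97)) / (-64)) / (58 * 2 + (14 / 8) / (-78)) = -837674152809 / 2813993386195600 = -0.00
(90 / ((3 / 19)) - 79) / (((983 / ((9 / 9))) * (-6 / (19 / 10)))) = -9329 / 58980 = -0.16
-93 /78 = -1.19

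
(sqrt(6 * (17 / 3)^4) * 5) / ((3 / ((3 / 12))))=1445 * sqrt(6) / 108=32.77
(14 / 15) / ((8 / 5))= 7 / 12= 0.58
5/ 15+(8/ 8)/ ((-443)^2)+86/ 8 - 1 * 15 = -9223691/ 2354988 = -3.92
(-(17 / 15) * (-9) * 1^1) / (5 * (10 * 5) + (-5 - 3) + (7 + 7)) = 51 / 1280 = 0.04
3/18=1/6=0.17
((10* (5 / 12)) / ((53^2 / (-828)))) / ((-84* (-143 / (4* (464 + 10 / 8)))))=-1070075 / 5623618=-0.19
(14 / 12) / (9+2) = 7 / 66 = 0.11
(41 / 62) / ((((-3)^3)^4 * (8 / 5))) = 205 / 263594736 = 0.00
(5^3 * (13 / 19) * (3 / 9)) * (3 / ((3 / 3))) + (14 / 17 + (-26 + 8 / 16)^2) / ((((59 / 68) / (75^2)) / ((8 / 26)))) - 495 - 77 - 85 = 1298180.16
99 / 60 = 33 / 20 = 1.65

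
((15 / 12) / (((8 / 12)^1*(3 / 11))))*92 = 1265 / 2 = 632.50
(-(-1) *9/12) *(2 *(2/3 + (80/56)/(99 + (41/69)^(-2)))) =1.02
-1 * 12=-12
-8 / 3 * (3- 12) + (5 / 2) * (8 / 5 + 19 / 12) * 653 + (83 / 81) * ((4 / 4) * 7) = 3387721 / 648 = 5227.96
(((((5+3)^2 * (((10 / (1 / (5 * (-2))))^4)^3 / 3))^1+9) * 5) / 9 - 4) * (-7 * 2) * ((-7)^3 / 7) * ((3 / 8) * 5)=15244444444444444444444450000.00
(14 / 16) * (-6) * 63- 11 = -1367 / 4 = -341.75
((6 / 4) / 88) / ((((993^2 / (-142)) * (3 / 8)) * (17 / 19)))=-1349 / 184391163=-0.00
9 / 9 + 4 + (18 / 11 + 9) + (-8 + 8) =172 / 11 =15.64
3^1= 3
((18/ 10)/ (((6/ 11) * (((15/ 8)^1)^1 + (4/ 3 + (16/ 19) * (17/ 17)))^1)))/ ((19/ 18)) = 7128/ 9235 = 0.77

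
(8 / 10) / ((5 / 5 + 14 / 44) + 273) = 88 / 30175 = 0.00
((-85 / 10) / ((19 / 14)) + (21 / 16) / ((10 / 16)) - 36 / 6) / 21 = -1931 / 3990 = -0.48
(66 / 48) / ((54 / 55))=605 / 432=1.40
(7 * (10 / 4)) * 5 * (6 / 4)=525 / 4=131.25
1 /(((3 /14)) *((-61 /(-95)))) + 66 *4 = 49642 /183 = 271.27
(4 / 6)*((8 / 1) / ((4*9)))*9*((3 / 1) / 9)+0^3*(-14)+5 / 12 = 0.86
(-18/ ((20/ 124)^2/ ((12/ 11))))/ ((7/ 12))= -1293.98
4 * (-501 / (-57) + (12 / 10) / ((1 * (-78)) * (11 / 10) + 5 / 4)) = 3124 / 89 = 35.10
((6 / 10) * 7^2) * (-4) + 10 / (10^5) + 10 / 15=-3507997 / 30000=-116.93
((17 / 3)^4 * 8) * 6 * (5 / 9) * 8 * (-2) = -439946.01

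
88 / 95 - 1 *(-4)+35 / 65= 6749 / 1235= 5.46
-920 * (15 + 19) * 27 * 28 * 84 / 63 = -31530240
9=9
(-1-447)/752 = -28/47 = -0.60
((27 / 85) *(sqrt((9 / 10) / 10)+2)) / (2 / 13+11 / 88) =32292 / 12325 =2.62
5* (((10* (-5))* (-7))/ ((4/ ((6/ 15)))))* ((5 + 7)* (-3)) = -6300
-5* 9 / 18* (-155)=775 / 2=387.50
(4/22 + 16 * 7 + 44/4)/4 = 30.80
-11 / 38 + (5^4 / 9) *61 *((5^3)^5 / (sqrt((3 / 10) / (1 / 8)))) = -11 / 38 + 1163482666015625 *sqrt(15) / 54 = 83447203501472.34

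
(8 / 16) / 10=1 / 20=0.05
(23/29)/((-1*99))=-23/2871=-0.01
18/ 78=3/ 13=0.23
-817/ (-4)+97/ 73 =60029/ 292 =205.58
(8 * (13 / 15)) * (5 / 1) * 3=104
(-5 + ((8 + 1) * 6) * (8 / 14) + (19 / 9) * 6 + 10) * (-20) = -20380 / 21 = -970.48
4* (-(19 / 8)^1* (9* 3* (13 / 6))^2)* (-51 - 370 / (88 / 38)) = 1206041967 / 176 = 6852511.18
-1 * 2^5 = -32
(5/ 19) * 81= 405/ 19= 21.32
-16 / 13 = -1.23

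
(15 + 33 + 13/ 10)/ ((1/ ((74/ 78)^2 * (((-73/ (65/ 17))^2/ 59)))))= 1039426848277/ 3791472750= 274.15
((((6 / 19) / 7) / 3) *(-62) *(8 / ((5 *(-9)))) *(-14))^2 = 3936256 / 731025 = 5.38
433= 433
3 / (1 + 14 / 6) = 9 / 10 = 0.90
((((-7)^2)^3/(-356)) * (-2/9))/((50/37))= 4353013/80100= 54.34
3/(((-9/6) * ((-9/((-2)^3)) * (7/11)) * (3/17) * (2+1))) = -2992/567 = -5.28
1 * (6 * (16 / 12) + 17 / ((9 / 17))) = 361 / 9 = 40.11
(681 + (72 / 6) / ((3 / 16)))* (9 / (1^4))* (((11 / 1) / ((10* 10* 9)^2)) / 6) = 1639 / 108000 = 0.02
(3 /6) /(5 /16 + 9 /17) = 136 /229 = 0.59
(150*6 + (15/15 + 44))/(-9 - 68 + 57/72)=-22680/1829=-12.40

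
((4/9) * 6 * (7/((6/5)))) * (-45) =-700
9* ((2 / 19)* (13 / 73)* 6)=1404 / 1387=1.01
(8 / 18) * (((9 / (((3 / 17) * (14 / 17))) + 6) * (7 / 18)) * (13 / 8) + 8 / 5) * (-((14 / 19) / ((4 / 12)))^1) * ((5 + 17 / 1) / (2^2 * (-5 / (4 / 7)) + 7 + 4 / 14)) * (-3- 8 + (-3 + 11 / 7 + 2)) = -362.14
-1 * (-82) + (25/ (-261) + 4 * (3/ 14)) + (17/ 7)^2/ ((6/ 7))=327553/ 3654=89.64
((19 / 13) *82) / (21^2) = 1558 / 5733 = 0.27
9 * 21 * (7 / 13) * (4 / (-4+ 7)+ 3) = 441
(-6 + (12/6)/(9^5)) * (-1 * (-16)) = -5668672/59049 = -96.00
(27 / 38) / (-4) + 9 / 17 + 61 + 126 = 187.35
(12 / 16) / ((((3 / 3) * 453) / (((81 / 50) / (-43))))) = -81 / 1298600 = -0.00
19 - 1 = 18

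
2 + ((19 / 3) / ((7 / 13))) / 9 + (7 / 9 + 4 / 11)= 9248 / 2079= 4.45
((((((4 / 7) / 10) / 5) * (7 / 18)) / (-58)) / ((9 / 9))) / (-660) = 1 / 8613000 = 0.00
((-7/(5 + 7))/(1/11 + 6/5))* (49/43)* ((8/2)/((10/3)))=-3773/6106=-0.62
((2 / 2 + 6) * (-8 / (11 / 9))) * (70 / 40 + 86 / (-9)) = 3934 / 11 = 357.64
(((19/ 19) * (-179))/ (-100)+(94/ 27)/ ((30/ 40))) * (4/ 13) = 52099/ 26325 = 1.98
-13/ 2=-6.50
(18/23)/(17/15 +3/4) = 1080/2599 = 0.42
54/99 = 6/11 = 0.55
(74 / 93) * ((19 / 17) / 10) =703 / 7905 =0.09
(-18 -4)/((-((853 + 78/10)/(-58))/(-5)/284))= 566225/269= 2104.93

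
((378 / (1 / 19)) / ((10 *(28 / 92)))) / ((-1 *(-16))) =11799 / 80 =147.49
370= 370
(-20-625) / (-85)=129 / 17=7.59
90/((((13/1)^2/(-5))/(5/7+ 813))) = -2563200/1183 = -2166.69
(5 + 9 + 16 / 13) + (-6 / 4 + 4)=461 / 26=17.73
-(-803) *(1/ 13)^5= 803/ 371293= 0.00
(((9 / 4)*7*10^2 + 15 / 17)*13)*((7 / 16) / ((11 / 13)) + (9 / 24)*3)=2960295 / 88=33639.72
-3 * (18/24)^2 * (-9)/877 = 243/14032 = 0.02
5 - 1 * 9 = -4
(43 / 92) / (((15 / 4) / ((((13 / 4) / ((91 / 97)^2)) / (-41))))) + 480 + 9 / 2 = 17461682783 / 36041460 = 484.49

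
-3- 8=-11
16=16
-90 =-90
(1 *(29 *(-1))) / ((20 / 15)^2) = -261 / 16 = -16.31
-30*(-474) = 14220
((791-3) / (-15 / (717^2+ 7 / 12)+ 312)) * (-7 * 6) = -486123110 / 4582741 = -106.08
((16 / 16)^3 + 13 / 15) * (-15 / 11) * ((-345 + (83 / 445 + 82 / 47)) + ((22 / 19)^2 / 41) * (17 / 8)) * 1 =2973036287382 / 3405192065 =873.09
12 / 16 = 3 / 4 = 0.75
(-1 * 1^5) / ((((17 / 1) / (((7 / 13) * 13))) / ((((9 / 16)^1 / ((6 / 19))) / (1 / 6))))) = -1197 / 272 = -4.40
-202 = -202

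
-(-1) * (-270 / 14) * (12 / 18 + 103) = -13995 / 7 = -1999.29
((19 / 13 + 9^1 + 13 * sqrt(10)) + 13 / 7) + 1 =1212 / 91 + 13 * sqrt(10) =54.43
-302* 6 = -1812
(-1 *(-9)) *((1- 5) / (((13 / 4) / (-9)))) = 1296 / 13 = 99.69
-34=-34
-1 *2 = -2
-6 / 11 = -0.55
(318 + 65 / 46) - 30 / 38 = 278477 / 874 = 318.62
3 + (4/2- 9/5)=16/5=3.20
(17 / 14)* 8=68 / 7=9.71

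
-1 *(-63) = 63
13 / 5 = 2.60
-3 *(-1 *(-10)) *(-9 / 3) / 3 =30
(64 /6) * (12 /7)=128 /7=18.29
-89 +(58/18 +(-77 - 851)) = -9124/9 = -1013.78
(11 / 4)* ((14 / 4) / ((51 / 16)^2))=2464 / 2601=0.95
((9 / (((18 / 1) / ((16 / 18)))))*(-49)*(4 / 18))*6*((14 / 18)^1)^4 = -1882384 / 177147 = -10.63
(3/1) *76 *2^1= 456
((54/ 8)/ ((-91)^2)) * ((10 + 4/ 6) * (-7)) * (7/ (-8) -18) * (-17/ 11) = -23103/ 13013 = -1.78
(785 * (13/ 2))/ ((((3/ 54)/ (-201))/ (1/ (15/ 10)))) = -12307230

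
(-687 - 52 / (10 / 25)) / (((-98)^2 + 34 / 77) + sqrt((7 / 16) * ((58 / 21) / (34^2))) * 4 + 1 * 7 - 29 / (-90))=-108990703927406070 / 1282243451956975531 + 111169639350 * sqrt(174) / 1282243451956975531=-0.08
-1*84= -84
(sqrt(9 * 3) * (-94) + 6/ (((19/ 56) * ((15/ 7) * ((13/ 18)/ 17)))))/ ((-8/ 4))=-119952/ 1235 + 141 * sqrt(3)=147.09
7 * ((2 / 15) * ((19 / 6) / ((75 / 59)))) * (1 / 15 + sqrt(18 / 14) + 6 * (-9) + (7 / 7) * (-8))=-7289863 / 50625 + 1121 * sqrt(7) / 1125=-141.36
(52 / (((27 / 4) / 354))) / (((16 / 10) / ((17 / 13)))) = 20060 / 9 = 2228.89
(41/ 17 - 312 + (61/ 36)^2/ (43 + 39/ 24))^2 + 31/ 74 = 11856553104330043/ 123756547572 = 95805.46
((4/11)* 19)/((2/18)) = 684/11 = 62.18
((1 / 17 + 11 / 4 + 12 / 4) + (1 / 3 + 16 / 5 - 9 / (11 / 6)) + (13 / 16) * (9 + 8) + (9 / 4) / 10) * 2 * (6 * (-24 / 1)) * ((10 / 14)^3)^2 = -15542981250 / 22000363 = -706.49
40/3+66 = 238/3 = 79.33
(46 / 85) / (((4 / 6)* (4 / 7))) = 483 / 340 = 1.42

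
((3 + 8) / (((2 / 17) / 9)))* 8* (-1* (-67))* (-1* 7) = -3157308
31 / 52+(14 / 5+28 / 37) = 39951 / 9620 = 4.15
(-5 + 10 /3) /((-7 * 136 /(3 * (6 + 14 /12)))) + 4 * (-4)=-91177 /5712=-15.96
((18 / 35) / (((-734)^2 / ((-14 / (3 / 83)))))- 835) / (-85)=562326824 / 57242825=9.82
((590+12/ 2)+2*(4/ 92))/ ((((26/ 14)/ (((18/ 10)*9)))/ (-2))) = -3109428/ 299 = -10399.42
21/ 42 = 1/ 2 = 0.50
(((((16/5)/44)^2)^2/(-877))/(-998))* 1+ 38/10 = 15217191064753/4004523964375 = 3.80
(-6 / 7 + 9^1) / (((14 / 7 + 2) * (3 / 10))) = 95 / 14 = 6.79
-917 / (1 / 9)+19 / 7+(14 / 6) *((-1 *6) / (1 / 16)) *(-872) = 1309544 / 7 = 187077.71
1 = 1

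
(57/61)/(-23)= -57/1403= -0.04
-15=-15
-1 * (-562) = 562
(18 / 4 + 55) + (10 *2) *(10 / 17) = 2423 / 34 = 71.26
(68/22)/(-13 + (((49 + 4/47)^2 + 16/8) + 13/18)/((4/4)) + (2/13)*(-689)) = 1351908/1002947495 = 0.00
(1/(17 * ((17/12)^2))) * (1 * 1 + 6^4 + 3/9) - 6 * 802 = -23454540/4913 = -4773.98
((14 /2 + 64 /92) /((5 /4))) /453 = 236 /17365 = 0.01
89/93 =0.96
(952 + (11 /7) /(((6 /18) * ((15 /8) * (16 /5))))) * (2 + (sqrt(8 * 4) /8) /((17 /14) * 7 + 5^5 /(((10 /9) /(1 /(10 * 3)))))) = 13339 * sqrt(2) /2863 + 13339 /7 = 1912.16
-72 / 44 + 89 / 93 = -695 / 1023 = -0.68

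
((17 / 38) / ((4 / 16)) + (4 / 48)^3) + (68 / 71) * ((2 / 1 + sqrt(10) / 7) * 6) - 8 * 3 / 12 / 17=15.76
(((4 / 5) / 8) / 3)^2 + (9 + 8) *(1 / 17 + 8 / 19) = 139519 / 17100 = 8.16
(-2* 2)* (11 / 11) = -4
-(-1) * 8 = 8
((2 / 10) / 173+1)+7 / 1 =6921 / 865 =8.00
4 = 4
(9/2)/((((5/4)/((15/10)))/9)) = 243/5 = 48.60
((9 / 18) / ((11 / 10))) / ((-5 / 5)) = -5 / 11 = -0.45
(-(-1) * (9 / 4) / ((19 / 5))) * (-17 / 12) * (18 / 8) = -2295 / 1216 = -1.89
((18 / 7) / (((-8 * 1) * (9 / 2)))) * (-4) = 2 / 7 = 0.29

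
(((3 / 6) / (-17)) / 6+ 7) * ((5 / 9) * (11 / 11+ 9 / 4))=92755 / 7344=12.63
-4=-4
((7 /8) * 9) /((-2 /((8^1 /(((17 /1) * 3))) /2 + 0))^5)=-28 /38336139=-0.00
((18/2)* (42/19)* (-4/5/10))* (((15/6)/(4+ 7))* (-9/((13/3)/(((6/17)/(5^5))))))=61236/721703125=0.00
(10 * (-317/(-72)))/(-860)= -317/6192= -0.05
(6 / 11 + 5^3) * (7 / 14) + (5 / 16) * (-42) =4369 / 88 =49.65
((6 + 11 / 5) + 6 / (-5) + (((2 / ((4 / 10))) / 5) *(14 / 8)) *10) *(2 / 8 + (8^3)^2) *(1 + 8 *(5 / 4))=565183003 / 8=70647875.38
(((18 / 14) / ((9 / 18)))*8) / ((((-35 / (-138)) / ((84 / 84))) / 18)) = 357696 / 245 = 1459.98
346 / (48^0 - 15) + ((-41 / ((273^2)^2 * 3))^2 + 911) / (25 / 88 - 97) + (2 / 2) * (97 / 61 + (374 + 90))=62200111930846113328058465918 / 144163099581303915440514459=431.46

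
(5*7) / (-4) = -35 / 4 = -8.75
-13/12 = -1.08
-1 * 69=-69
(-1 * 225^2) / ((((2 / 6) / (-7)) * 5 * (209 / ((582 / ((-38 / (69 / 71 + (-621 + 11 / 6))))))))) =493774147125 / 51262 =9632362.12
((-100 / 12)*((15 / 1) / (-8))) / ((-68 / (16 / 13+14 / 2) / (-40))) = 75.65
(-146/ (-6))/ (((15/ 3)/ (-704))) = -51392/ 15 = -3426.13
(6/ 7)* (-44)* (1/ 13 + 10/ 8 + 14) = -52602/ 91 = -578.04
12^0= 1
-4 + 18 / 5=-2 / 5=-0.40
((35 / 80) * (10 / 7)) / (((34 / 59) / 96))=1770 / 17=104.12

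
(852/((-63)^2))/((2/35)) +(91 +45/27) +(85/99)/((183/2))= 96.43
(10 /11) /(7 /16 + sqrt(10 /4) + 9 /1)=24160 /243771-1280*sqrt(10) /243771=0.08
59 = 59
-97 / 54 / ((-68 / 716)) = 17363 / 918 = 18.91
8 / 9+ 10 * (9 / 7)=866 / 63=13.75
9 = 9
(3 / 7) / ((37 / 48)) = 0.56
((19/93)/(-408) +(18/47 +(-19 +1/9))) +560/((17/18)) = 341476193/594456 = 574.43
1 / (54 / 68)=34 / 27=1.26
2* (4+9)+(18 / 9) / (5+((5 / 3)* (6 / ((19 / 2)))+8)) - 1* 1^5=25.14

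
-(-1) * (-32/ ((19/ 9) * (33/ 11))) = -96/ 19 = -5.05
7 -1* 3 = 4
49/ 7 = 7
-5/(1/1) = -5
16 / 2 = 8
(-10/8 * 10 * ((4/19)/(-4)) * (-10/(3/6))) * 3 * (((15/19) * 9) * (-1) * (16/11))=1620000/3971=407.96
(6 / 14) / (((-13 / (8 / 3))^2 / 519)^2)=122589184 / 599781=204.39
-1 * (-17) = 17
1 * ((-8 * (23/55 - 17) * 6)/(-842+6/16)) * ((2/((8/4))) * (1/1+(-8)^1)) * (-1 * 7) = -17160192/370315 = -46.34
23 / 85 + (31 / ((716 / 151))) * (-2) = -389651 / 30430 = -12.80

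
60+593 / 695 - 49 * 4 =-93927 / 695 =-135.15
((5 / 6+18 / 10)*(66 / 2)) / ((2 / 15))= 2607 / 4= 651.75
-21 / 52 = -0.40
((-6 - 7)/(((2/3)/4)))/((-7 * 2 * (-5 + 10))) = 39/35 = 1.11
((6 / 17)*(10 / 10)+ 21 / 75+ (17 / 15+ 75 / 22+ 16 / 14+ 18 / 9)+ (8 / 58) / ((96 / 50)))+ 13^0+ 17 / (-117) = 9.24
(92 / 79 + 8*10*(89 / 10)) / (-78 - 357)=-3756 / 2291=-1.64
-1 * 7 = -7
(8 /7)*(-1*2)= -16 /7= -2.29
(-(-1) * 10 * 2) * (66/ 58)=660/ 29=22.76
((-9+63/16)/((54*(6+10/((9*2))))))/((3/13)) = -117/1888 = -0.06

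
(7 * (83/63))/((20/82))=3403/90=37.81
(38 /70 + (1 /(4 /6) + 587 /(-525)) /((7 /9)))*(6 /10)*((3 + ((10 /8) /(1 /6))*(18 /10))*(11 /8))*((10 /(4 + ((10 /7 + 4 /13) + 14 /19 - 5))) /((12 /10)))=75703771 /950880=79.61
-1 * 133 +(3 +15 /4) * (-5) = -667 /4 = -166.75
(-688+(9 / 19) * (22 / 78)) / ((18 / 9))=-169903 / 494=-343.93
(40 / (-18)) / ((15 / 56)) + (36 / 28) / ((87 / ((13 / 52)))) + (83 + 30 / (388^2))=30821802145 / 412565832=74.71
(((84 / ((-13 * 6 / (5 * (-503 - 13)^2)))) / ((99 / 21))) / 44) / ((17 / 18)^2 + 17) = -3522566880 / 9118681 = -386.30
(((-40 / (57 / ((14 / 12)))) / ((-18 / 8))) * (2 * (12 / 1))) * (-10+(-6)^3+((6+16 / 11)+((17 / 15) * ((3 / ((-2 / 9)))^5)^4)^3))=839962206158150277643311700000000000000000000000000000000000000000000.00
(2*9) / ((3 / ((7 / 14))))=3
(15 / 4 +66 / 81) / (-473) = -493 / 51084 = -0.01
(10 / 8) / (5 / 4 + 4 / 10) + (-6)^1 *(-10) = 60.76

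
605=605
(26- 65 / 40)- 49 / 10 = 779 / 40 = 19.48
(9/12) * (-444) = -333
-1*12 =-12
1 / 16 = 0.06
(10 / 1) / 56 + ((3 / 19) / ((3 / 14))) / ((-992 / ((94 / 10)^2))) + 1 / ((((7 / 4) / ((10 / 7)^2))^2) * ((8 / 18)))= 87946455013 / 27718104400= 3.17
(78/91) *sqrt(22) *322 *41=11316 *sqrt(22)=53076.74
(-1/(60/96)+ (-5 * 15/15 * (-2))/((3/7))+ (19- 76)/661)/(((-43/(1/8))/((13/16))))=-2790203/54572160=-0.05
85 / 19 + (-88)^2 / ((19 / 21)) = 162709 / 19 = 8563.63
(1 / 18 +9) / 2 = 163 / 36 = 4.53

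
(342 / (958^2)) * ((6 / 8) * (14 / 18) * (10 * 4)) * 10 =19950 / 229441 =0.09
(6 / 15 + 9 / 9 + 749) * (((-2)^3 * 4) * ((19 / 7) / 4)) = -81472 / 5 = -16294.40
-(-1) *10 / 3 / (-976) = -5 / 1464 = -0.00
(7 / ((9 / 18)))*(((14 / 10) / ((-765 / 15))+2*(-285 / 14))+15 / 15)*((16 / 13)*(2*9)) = -13620288 / 1105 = -12326.05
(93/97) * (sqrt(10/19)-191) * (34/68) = -17763/194 + 93 * sqrt(190)/3686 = -91.21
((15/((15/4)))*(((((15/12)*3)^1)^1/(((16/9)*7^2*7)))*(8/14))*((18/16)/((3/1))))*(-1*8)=-405/9604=-0.04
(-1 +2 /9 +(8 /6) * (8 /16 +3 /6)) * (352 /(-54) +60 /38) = -12670 /4617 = -2.74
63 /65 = 0.97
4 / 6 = 2 / 3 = 0.67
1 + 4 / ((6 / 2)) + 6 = 25 / 3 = 8.33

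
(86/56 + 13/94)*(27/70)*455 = 773253/2632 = 293.79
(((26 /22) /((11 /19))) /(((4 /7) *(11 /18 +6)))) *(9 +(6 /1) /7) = 153387 /28798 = 5.33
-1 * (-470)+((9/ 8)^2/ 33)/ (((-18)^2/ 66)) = 60161/ 128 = 470.01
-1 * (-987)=987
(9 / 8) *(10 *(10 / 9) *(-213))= -5325 / 2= -2662.50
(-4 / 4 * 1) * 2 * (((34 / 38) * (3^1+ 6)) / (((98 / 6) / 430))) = -394740 / 931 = -424.00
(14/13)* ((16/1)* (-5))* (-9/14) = 720/13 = 55.38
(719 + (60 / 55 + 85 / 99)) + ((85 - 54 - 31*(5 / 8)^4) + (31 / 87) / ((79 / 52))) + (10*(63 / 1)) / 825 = 3475506198253 / 4645048320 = 748.22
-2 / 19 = -0.11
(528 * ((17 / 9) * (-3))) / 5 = -2992 / 5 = -598.40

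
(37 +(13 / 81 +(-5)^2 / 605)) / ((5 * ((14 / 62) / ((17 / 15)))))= 38430421 / 1029105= 37.34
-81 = -81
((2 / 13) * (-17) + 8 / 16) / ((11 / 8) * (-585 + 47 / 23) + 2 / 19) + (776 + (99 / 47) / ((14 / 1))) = 332186412139 / 427990836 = 776.15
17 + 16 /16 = 18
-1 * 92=-92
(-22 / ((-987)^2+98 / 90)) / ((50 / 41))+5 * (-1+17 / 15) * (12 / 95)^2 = 4201088289 / 395634827350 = 0.01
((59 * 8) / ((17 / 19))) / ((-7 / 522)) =-39338.62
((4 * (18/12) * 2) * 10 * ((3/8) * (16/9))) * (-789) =-63120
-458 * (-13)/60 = 2977/30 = 99.23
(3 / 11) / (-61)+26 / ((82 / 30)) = 261567 / 27511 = 9.51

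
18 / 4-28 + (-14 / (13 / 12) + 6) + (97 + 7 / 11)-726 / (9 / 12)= -257625 / 286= -900.79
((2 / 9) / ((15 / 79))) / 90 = 79 / 6075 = 0.01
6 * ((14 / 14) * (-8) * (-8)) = 384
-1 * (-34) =34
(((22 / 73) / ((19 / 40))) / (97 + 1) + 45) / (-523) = -3058775 / 35544649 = -0.09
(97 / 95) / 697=97 / 66215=0.00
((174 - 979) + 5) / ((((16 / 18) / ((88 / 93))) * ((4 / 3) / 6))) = -118800 / 31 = -3832.26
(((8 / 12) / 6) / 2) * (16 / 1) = 8 / 9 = 0.89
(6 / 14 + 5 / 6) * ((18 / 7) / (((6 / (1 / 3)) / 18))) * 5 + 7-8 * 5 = -822 / 49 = -16.78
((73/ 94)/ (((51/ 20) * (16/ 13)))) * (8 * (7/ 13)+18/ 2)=63145/ 19176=3.29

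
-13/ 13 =-1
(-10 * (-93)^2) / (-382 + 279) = 86490 / 103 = 839.71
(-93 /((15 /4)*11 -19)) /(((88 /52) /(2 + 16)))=-43524 /979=-44.46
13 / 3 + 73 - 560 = -1448 / 3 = -482.67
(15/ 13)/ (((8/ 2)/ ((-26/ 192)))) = -5/ 128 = -0.04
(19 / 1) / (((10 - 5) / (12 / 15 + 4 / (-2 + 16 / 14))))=-1102 / 75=-14.69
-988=-988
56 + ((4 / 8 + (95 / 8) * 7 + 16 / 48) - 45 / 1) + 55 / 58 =66751 / 696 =95.91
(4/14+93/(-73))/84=-505/42924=-0.01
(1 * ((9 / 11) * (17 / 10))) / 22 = 153 / 2420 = 0.06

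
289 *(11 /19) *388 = 1233452 /19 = 64918.53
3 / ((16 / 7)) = 21 / 16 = 1.31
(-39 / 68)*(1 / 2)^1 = -0.29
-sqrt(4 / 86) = -sqrt(86) / 43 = -0.22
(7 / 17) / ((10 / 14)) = 49 / 85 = 0.58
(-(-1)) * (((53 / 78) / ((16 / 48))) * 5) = 265 / 26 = 10.19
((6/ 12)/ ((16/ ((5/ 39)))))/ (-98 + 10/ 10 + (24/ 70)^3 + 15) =-214375/ 4385499456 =-0.00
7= 7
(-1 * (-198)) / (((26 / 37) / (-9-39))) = -175824 / 13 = -13524.92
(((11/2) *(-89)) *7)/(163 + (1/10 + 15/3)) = -34265/1681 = -20.38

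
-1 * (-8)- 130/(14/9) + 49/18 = -9179/126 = -72.85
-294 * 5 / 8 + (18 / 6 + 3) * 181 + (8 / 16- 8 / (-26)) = 46959 / 52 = 903.06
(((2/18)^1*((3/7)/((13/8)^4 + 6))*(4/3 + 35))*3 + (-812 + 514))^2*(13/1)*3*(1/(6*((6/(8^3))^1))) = 183506533771315329536/3735544437387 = 49124441.39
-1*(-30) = 30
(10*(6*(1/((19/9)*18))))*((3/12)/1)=15/38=0.39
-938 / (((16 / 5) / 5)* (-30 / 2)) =2345 / 24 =97.71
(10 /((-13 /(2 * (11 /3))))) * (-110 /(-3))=-24200 /117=-206.84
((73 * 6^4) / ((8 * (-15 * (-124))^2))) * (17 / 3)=3723 / 192200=0.02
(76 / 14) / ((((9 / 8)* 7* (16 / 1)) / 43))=817 / 441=1.85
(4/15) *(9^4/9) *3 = 2916/5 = 583.20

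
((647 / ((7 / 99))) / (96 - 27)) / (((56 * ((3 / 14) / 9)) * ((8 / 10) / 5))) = 1601325 / 2576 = 621.63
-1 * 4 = -4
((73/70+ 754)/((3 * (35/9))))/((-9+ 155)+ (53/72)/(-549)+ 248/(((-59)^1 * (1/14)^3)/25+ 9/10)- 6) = 193293455247756/1241925100813075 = 0.16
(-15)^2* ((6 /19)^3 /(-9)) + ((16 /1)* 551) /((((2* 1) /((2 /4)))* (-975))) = -3.05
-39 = -39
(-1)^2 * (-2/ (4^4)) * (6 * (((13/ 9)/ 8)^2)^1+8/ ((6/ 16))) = -18601/ 110592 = -0.17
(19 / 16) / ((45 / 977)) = 18563 / 720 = 25.78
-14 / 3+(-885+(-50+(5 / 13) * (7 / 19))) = -696188 / 741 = -939.52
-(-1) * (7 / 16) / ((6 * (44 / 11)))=7 / 384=0.02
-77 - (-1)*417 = 340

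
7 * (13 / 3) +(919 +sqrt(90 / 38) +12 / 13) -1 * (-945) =3 * sqrt(95) / 19 +73915 / 39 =1896.80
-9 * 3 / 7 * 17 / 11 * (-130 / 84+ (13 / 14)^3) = 85527 / 19208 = 4.45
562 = 562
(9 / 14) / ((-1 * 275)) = -9 / 3850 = -0.00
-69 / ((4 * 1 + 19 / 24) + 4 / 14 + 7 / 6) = -11.05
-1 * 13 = -13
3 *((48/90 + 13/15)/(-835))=-21/4175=-0.01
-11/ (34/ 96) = -528/ 17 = -31.06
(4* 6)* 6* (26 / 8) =468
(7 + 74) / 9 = 9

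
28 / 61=0.46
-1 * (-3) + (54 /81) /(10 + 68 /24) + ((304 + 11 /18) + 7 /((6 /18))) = 328.66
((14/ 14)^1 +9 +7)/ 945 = 17/ 945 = 0.02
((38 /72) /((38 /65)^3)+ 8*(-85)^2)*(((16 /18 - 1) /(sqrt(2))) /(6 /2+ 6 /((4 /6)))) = -6009625025*sqrt(2) /22457088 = -378.45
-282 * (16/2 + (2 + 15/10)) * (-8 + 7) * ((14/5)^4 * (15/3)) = 124583088/125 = 996664.70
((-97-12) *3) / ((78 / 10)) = -545 / 13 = -41.92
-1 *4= -4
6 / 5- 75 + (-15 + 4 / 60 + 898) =12139 / 15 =809.27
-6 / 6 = -1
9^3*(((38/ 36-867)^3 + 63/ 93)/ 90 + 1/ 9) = -117394916946701/ 22320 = -5259628895.46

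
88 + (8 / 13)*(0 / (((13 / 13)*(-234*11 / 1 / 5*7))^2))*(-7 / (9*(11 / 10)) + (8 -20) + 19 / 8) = 88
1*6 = 6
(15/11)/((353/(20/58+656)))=285510/112607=2.54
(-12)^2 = 144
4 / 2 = 2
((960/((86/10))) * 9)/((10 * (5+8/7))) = 30240/1849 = 16.35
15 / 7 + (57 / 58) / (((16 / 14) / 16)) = 3228 / 203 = 15.90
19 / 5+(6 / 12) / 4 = 157 / 40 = 3.92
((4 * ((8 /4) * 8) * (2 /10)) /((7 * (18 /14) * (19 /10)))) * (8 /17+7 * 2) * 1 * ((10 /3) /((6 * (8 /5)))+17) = 1638688 /8721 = 187.90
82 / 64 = 1.28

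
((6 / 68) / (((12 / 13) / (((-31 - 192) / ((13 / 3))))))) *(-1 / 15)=223 / 680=0.33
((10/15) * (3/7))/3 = 0.10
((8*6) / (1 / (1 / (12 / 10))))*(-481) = -19240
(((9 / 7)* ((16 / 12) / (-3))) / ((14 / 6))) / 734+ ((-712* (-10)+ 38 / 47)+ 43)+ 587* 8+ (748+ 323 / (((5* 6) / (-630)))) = 4923133696 / 845201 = 5824.81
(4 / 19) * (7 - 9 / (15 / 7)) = 56 / 95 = 0.59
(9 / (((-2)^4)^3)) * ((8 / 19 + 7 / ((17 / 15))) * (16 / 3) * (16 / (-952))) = -6393 / 4919936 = -0.00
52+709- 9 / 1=752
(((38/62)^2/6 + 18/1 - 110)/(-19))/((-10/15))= -530111/73036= -7.26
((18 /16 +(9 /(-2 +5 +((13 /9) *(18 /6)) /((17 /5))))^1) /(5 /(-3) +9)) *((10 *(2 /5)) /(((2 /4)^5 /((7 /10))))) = 236628 /5995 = 39.47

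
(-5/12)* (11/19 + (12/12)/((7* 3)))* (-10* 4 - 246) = 74.67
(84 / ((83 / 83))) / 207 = 28 / 69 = 0.41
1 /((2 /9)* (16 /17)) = 153 /32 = 4.78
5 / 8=0.62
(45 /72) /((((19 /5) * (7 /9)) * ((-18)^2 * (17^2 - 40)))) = 25 /9537696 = 0.00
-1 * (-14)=14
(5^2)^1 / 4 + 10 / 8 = 15 / 2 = 7.50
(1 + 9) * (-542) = -5420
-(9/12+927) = -3711/4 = -927.75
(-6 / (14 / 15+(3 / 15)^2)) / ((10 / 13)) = -585 / 73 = -8.01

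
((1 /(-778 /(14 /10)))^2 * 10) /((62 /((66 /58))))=1617 /2720751580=0.00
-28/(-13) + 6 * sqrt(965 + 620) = 28/13 + 6 * sqrt(1585) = 241.03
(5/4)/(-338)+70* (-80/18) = -3785645/12168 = -311.11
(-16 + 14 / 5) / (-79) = 66 / 395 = 0.17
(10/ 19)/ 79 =10/ 1501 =0.01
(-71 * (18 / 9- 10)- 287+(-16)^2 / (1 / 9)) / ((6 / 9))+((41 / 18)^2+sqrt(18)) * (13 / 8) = 39 * sqrt(2) / 8+10072333 / 2592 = 3892.83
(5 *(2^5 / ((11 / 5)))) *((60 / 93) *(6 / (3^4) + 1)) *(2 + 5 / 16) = 1073000 / 9207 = 116.54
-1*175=-175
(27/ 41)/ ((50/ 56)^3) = 592704/ 640625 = 0.93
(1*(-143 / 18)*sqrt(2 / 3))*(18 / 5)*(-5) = 143*sqrt(6) / 3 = 116.76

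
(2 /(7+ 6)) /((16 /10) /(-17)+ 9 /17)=170 /481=0.35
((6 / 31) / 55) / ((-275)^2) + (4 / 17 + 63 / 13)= 144800323201 / 28495878125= 5.08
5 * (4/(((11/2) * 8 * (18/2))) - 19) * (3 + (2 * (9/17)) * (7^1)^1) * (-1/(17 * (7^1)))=554600/66759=8.31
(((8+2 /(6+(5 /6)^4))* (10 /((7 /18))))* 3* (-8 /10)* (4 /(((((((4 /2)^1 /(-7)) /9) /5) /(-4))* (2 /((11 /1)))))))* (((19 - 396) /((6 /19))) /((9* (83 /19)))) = 150473198304000 /697283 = 215799321.52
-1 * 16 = -16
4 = 4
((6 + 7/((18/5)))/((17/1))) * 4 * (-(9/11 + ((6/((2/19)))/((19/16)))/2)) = -2366/51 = -46.39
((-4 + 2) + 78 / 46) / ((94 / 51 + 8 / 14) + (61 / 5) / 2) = -24990 / 699131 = -0.04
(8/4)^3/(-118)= -4/59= -0.07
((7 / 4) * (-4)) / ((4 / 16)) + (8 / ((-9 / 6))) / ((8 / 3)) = -30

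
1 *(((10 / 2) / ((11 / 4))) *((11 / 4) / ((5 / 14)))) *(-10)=-140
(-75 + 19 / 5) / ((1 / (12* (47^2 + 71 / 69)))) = -217148608 / 115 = -1888248.77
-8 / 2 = -4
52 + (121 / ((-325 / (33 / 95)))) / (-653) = 1048395493 / 20161375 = 52.00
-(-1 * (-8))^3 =-512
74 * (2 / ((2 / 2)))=148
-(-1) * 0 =0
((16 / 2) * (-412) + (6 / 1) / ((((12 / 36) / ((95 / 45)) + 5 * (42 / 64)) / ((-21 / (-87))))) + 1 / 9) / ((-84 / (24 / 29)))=32.47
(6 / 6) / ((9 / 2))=2 / 9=0.22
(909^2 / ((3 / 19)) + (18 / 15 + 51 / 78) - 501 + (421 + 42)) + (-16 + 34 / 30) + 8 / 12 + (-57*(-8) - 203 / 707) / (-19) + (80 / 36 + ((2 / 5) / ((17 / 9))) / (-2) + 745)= 199767898598321 / 38168910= 5233785.79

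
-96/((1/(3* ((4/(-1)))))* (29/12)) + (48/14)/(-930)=14998924/31465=476.69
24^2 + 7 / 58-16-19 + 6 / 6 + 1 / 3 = 94387 / 174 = 542.45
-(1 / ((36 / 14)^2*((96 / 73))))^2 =-12794929 / 967458816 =-0.01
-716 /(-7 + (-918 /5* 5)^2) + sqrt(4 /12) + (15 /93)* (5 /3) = 21001337 /78372681 + sqrt(3) /3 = 0.85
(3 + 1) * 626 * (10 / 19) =25040 / 19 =1317.89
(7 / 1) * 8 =56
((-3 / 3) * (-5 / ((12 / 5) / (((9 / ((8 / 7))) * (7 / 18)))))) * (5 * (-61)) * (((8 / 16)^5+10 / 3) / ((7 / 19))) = -327562375 / 18432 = -17771.40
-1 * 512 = -512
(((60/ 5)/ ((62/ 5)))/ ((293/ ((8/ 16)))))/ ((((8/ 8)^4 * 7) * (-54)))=-5/ 1144458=-0.00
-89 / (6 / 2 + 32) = -89 / 35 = -2.54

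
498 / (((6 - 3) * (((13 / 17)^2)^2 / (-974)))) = -13504009364 / 28561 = -472812.90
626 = 626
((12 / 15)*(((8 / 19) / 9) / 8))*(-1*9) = -4 / 95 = -0.04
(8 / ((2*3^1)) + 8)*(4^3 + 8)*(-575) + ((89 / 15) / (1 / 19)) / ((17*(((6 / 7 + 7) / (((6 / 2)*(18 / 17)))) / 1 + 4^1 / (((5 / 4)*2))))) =-50572978134 / 130883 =-386398.37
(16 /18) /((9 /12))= 32 /27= 1.19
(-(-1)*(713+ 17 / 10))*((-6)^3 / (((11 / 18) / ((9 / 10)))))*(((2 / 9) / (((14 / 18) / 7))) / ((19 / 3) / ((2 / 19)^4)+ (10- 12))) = -6002107776 / 680900825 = -8.81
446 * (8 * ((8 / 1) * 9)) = 256896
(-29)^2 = 841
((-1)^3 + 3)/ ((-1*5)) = -2/ 5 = -0.40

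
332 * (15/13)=4980/13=383.08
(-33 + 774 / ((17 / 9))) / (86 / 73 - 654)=-66795 / 115736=-0.58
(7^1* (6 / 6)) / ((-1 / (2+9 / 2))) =-91 / 2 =-45.50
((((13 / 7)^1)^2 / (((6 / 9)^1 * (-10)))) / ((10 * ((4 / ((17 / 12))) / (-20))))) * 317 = 910741 / 7840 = 116.17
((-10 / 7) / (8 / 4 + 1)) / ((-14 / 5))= 25 / 147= 0.17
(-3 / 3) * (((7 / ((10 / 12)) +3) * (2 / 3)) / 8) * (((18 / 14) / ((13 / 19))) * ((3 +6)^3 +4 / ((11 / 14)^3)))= -637632495 / 484484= -1316.11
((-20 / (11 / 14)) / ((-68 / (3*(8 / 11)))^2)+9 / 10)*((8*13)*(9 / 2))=408.94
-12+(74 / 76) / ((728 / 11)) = -11.99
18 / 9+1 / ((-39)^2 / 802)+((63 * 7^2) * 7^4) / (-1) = -11273476283 / 1521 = -7411884.47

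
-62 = -62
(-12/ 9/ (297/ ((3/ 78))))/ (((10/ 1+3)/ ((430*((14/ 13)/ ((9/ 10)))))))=-120400/ 17617743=-0.01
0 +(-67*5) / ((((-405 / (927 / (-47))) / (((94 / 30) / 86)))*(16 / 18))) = -6901 / 10320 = -0.67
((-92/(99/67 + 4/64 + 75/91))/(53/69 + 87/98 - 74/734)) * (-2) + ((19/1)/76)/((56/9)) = 50.09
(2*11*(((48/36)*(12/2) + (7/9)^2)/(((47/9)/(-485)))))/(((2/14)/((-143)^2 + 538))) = -1092560763910/423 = -2582885966.69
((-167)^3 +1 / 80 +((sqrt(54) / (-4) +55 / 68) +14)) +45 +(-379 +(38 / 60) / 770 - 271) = -7316869931773 / 1570800 - 3 * sqrt(6) / 4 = -4658055.01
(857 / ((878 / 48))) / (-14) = -10284 / 3073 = -3.35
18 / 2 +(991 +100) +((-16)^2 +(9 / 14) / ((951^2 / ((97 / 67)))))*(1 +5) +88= 128380325175 / 47129341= 2724.00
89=89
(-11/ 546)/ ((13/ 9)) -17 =-40255/ 2366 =-17.01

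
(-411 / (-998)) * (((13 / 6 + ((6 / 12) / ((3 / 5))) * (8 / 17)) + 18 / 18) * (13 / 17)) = 646503 / 576844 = 1.12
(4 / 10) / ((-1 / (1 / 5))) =-2 / 25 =-0.08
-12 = -12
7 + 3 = 10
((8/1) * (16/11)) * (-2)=-256/11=-23.27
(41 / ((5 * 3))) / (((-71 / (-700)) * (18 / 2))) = 5740 / 1917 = 2.99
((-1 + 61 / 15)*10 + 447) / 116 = 4.12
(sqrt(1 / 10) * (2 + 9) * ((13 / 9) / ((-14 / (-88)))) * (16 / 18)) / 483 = 25168 * sqrt(10) / 1369305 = 0.06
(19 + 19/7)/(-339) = -152/2373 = -0.06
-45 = -45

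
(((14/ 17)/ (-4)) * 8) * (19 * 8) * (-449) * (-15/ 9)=-9554720/ 51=-187347.45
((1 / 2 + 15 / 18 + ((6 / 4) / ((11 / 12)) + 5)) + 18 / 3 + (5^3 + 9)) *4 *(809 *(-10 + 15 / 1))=79006940 / 33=2394149.70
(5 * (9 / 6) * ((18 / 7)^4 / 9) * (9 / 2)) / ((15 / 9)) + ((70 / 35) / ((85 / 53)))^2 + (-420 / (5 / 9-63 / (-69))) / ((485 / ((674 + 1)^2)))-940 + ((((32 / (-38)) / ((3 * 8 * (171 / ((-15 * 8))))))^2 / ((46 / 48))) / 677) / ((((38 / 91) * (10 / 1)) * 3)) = -5664987689009344388315105393 / 21019930000310182781700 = -269505.54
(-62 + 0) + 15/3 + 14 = -43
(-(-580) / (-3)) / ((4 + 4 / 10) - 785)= 2900 / 11709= 0.25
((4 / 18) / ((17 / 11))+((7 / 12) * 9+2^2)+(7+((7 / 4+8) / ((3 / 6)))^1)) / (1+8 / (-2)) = -11.96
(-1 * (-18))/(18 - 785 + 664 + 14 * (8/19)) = -38/205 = -0.19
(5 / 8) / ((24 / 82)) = 205 / 96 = 2.14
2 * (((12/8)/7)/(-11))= -3/77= -0.04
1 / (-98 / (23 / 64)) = -23 / 6272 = -0.00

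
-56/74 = -28/37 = -0.76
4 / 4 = 1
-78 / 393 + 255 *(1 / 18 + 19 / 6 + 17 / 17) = 423052 / 393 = 1076.47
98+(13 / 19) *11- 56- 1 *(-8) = 1093 / 19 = 57.53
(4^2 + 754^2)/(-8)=-142133/2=-71066.50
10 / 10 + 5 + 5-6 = 5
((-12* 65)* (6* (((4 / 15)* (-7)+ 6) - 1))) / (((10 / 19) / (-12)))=334339.20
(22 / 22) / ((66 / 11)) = 1 / 6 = 0.17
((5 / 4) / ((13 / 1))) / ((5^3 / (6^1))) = 3 / 650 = 0.00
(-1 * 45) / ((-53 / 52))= 2340 / 53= 44.15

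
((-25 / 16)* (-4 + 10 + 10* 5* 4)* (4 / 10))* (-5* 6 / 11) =7725 / 22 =351.14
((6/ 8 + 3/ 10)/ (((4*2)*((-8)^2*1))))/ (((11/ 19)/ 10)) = 399/ 11264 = 0.04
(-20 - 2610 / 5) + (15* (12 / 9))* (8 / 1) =-382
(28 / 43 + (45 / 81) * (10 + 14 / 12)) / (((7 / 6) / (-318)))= -1687202 / 903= -1868.44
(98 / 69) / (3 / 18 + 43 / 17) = 3332 / 6325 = 0.53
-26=-26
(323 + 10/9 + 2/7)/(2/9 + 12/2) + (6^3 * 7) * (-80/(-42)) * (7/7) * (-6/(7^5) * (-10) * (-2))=31.57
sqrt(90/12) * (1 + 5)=3 * sqrt(30)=16.43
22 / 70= 11 / 35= 0.31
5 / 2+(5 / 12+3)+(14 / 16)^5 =632053 / 98304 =6.43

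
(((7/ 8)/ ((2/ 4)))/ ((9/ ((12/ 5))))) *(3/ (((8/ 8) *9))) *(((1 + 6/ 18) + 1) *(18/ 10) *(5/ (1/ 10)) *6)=196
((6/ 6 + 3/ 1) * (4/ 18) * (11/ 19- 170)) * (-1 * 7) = 60088/ 57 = 1054.18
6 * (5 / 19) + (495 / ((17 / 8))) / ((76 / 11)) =600 / 17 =35.29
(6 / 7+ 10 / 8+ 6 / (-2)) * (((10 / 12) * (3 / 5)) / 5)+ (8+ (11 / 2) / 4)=65 / 7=9.29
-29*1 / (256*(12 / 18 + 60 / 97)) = -8439 / 95744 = -0.09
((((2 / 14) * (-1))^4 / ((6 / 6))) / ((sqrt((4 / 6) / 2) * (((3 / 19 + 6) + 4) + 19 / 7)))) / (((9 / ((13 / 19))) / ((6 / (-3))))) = -13 * sqrt(3) / 2642472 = -0.00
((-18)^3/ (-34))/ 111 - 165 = -102813/ 629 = -163.45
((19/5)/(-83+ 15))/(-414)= 0.00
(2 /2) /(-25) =-1 /25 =-0.04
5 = 5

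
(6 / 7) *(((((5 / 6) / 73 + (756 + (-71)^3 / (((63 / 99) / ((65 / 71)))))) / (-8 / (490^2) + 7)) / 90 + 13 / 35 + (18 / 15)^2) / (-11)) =472058550078431 / 7439646163950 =63.45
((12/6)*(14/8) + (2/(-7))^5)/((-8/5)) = -587925/268912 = -2.19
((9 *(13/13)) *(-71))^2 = 408321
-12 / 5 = -2.40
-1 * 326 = -326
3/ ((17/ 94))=16.59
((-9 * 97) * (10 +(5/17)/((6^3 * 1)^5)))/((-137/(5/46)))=38766751978293625/5596977570840576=6.93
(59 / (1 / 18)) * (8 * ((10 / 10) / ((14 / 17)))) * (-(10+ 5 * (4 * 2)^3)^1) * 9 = -238622297.14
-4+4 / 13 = -48 / 13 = -3.69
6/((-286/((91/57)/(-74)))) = 7/15466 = 0.00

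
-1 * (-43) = 43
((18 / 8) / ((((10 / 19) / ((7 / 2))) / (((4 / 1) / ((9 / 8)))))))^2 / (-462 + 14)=-2527 / 400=-6.32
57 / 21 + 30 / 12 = 73 / 14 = 5.21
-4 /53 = -0.08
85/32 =2.66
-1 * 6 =-6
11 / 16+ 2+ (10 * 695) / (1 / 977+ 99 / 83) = 4510740929 / 774448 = 5824.46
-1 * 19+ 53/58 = -18.09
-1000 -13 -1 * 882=-1895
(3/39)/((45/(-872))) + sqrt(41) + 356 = sqrt(41) + 207388/585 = 360.91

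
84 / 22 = 42 / 11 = 3.82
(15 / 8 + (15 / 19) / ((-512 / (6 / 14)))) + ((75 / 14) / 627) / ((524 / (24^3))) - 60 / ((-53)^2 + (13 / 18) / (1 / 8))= 67099144395 / 32283564544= 2.08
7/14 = 1/2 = 0.50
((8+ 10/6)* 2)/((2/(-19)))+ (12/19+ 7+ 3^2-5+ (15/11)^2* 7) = -1096751/6897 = -159.02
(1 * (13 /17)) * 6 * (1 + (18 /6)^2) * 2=1560 /17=91.76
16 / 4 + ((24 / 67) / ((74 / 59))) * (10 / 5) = 11332 / 2479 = 4.57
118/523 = 0.23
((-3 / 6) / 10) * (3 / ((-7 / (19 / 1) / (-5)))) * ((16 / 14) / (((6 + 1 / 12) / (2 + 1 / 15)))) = -14136 / 17885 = -0.79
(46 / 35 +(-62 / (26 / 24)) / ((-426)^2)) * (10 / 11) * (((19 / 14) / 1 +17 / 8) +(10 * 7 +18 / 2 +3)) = 983661482 / 9633351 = 102.11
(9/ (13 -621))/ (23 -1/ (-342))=-0.00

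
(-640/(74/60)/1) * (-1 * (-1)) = -19200/37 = -518.92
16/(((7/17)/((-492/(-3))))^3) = 346735485952/343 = 1010890629.60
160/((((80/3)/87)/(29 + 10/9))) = 15718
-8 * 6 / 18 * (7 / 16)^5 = -16807 / 393216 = -0.04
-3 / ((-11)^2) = -3 / 121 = -0.02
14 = 14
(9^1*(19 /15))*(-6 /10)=-171 /25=-6.84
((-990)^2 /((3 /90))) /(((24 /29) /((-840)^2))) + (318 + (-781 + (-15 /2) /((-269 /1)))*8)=25068997794070.22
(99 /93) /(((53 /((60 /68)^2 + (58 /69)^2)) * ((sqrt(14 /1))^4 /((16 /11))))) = 8173684 /36923972001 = 0.00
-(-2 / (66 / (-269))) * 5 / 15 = -269 / 99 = -2.72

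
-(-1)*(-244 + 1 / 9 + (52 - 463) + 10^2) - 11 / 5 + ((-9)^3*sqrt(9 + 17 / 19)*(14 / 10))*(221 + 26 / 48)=-9044217*sqrt(893) / 380 - 25069 / 45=-711792.07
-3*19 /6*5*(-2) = 95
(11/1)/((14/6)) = 33/7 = 4.71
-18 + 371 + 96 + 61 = 510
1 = 1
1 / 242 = 0.00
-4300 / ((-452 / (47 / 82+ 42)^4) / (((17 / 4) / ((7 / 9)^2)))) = 219857760444237934275 / 1001359274048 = 219559319.16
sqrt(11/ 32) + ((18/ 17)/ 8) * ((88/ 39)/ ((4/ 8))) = sqrt(22)/ 8 + 132/ 221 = 1.18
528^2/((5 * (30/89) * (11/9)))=3383424/25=135336.96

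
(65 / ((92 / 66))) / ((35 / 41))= 17589 / 322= 54.62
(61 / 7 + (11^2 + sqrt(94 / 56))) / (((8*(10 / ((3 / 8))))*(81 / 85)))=17*sqrt(329) / 48384 + 3859 / 6048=0.64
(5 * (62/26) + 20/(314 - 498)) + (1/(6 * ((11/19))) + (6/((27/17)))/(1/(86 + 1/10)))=5548032/16445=337.37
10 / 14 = 5 / 7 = 0.71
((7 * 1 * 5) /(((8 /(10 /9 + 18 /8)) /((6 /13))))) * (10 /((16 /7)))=29.69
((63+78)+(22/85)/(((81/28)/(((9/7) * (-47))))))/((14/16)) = 829832/5355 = 154.96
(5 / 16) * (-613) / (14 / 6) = -9195 / 112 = -82.10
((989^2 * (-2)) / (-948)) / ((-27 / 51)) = -16628057 / 4266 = -3897.81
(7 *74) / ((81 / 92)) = 47656 / 81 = 588.35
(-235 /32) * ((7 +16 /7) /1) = -15275 /224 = -68.19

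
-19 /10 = -1.90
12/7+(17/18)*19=19.66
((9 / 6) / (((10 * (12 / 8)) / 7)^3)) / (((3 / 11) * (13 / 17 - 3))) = -64141 / 256500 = -0.25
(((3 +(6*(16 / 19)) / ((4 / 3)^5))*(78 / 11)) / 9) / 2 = 11063 / 6688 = 1.65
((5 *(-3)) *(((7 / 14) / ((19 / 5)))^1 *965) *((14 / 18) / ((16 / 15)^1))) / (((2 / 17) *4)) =-14354375 / 4864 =-2951.15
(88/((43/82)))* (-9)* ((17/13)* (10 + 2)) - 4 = -13250812/559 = -23704.49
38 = 38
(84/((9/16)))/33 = 448/99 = 4.53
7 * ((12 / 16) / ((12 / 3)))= 21 / 16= 1.31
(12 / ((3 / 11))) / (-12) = -11 / 3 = -3.67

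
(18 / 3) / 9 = 2 / 3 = 0.67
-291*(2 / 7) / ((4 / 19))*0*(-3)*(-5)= 0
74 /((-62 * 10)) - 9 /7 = -3049 /2170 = -1.41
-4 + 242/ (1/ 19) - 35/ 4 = 18341/ 4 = 4585.25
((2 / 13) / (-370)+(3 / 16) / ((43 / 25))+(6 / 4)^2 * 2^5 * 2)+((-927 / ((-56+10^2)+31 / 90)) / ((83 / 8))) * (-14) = 7265214274207 / 42161881840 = 172.32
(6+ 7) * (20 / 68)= 65 / 17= 3.82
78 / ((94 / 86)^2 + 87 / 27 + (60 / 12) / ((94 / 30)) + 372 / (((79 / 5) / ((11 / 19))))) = 91569864906 / 23061024589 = 3.97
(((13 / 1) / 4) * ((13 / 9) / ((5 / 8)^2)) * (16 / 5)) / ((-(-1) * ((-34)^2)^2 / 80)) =43264 / 18792225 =0.00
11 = 11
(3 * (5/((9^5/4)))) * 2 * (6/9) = 80/59049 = 0.00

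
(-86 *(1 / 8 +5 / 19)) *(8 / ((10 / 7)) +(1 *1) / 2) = -154757 / 760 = -203.63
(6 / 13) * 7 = 42 / 13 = 3.23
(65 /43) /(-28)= -65 /1204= -0.05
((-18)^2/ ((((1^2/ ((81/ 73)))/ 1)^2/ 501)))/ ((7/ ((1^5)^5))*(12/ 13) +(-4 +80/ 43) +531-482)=595339340076/ 158841503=3748.01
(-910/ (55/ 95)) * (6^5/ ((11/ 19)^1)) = -2554493760/ 121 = -21111518.68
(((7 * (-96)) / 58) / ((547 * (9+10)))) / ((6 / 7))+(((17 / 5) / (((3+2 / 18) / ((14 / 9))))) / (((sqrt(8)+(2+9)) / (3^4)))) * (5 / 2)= 4565083175 / 136231444 - 1377 * sqrt(2) / 226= 24.89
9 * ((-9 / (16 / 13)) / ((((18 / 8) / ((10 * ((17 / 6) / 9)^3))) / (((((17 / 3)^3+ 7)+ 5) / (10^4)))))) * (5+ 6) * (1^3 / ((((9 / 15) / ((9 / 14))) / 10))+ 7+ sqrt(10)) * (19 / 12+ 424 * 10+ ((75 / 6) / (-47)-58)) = -269108234963582443 / 1865003616000-8680910805276853 * sqrt(10) / 1065716352000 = -170052.36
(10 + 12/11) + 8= 210/11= 19.09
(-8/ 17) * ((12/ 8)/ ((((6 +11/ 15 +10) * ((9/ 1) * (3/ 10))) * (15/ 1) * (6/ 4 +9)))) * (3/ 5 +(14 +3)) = -1408/ 806463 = -0.00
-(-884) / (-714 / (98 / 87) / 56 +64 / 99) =-34306272 / 414175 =-82.83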